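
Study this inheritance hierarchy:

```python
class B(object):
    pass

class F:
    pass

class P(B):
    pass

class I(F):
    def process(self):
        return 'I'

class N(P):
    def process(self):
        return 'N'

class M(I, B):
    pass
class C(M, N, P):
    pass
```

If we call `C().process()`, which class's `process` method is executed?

I

L[C] = C + merge(L[M], L[N], L[P], [M N P])
  take M:  [M I F B object] + [N P B object] + [P B object] + [M N P]
  take I:  [I F B object] + [N P B object] + [P B object] + [N P]
  take F:  [F B object] + [N P B object] + [P B object] + [N P]
  take N:  [B object] + [N P B object] + [P B object] + [N P]
  take P:  [B object] + [P B object] + [P B object] + [P]
  take B:  [B object] + [B object] + [B object]
  take object:  [object] + [object] + [object]
MRO: C M I F N P B object
process is defined in: I, N. First along the MRO is I.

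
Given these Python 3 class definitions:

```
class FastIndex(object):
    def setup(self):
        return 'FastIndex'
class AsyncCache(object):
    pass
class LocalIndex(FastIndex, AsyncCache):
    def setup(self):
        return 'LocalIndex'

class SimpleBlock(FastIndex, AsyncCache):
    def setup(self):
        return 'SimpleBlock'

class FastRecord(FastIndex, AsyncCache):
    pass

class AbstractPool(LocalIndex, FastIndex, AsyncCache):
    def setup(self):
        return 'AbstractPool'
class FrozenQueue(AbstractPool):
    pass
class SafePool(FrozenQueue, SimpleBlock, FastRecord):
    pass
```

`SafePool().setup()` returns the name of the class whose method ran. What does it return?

L[SafePool] = SafePool + merge(L[FrozenQueue], L[SimpleBlock], L[FastRecord], [FrozenQueue SimpleBlock FastRecord])
  take FrozenQueue:  [FrozenQueue AbstractPool LocalIndex FastIndex AsyncCache object] + [SimpleBlock FastIndex AsyncCache object] + [FastRecord FastIndex AsyncCache object] + [FrozenQueue SimpleBlock FastRecord]
  take AbstractPool:  [AbstractPool LocalIndex FastIndex AsyncCache object] + [SimpleBlock FastIndex AsyncCache object] + [FastRecord FastIndex AsyncCache object] + [SimpleBlock FastRecord]
  take LocalIndex:  [LocalIndex FastIndex AsyncCache object] + [SimpleBlock FastIndex AsyncCache object] + [FastRecord FastIndex AsyncCache object] + [SimpleBlock FastRecord]
  take SimpleBlock:  [FastIndex AsyncCache object] + [SimpleBlock FastIndex AsyncCache object] + [FastRecord FastIndex AsyncCache object] + [SimpleBlock FastRecord]
  take FastRecord:  [FastIndex AsyncCache object] + [FastIndex AsyncCache object] + [FastRecord FastIndex AsyncCache object] + [FastRecord]
  take FastIndex:  [FastIndex AsyncCache object] + [FastIndex AsyncCache object] + [FastIndex AsyncCache object]
  take AsyncCache:  [AsyncCache object] + [AsyncCache object] + [AsyncCache object]
  take object:  [object] + [object] + [object]
MRO: SafePool FrozenQueue AbstractPool LocalIndex SimpleBlock FastRecord FastIndex AsyncCache object
setup is defined in: AbstractPool, FastIndex, LocalIndex, SimpleBlock. First along the MRO is AbstractPool.

AbstractPool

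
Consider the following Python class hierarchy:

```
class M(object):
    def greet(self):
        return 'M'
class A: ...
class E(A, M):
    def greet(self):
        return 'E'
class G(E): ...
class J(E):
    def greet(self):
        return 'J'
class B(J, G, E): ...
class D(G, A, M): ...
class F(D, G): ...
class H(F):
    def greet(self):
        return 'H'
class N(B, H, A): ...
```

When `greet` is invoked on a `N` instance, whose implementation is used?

J

L[N] = N + merge(L[B], L[H], L[A], [B H A])
  take B:  [B J G E A M object] + [H F D G E A M object] + [A object] + [B H A]
  take J:  [J G E A M object] + [H F D G E A M object] + [A object] + [H A]
  take H:  [G E A M object] + [H F D G E A M object] + [A object] + [H A]
  take F:  [G E A M object] + [F D G E A M object] + [A object] + [A]
  take D:  [G E A M object] + [D G E A M object] + [A object] + [A]
  take G:  [G E A M object] + [G E A M object] + [A object] + [A]
  take E:  [E A M object] + [E A M object] + [A object] + [A]
  take A:  [A M object] + [A M object] + [A object] + [A]
  take M:  [M object] + [M object] + [object]
  take object:  [object] + [object] + [object]
MRO: N B J H F D G E A M object
greet is defined in: E, H, J, M. First along the MRO is J.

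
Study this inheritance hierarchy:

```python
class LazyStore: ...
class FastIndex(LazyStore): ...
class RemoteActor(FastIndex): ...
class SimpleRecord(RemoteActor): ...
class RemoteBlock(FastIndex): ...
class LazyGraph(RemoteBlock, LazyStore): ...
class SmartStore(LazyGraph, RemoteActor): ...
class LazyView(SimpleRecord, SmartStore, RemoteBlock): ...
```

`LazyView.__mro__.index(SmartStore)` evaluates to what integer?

2

L[LazyView] = LazyView + merge(L[SimpleRecord], L[SmartStore], L[RemoteBlock], [SimpleRecord SmartStore RemoteBlock])
  take SimpleRecord:  [SimpleRecord RemoteActor FastIndex LazyStore object] + [SmartStore LazyGraph RemoteBlock RemoteActor FastIndex LazyStore object] + [RemoteBlock FastIndex LazyStore object] + [SimpleRecord SmartStore RemoteBlock]
  take SmartStore:  [RemoteActor FastIndex LazyStore object] + [SmartStore LazyGraph RemoteBlock RemoteActor FastIndex LazyStore object] + [RemoteBlock FastIndex LazyStore object] + [SmartStore RemoteBlock]
  take LazyGraph:  [RemoteActor FastIndex LazyStore object] + [LazyGraph RemoteBlock RemoteActor FastIndex LazyStore object] + [RemoteBlock FastIndex LazyStore object] + [RemoteBlock]
  take RemoteBlock:  [RemoteActor FastIndex LazyStore object] + [RemoteBlock RemoteActor FastIndex LazyStore object] + [RemoteBlock FastIndex LazyStore object] + [RemoteBlock]
  take RemoteActor:  [RemoteActor FastIndex LazyStore object] + [RemoteActor FastIndex LazyStore object] + [FastIndex LazyStore object]
  take FastIndex:  [FastIndex LazyStore object] + [FastIndex LazyStore object] + [FastIndex LazyStore object]
  take LazyStore:  [LazyStore object] + [LazyStore object] + [LazyStore object]
  take object:  [object] + [object] + [object]
MRO: LazyView SimpleRecord SmartStore LazyGraph RemoteBlock RemoteActor FastIndex LazyStore object
SmartStore sits at index 2.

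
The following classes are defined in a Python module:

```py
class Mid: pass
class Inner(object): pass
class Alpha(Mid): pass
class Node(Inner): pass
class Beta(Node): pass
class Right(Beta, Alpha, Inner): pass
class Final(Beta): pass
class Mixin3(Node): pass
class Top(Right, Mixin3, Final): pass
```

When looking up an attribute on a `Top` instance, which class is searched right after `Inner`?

Mid

L[Top] = Top + merge(L[Right], L[Mixin3], L[Final], [Right Mixin3 Final])
  take Right:  [Right Beta Node Alpha Inner Mid object] + [Mixin3 Node Inner object] + [Final Beta Node Inner object] + [Right Mixin3 Final]
  take Mixin3:  [Beta Node Alpha Inner Mid object] + [Mixin3 Node Inner object] + [Final Beta Node Inner object] + [Mixin3 Final]
  take Final:  [Beta Node Alpha Inner Mid object] + [Node Inner object] + [Final Beta Node Inner object] + [Final]
  take Beta:  [Beta Node Alpha Inner Mid object] + [Node Inner object] + [Beta Node Inner object]
  take Node:  [Node Alpha Inner Mid object] + [Node Inner object] + [Node Inner object]
  take Alpha:  [Alpha Inner Mid object] + [Inner object] + [Inner object]
  take Inner:  [Inner Mid object] + [Inner object] + [Inner object]
  take Mid:  [Mid object] + [object] + [object]
  take object:  [object] + [object] + [object]
MRO: Top Right Mixin3 Final Beta Node Alpha Inner Mid object
Inner is at position 7; next is Mid.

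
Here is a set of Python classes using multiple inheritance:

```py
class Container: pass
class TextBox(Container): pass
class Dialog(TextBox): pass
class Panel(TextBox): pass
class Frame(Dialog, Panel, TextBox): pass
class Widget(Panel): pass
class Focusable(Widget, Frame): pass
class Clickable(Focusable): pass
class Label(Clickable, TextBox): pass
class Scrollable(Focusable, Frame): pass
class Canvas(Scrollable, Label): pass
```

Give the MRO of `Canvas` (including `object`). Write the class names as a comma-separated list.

L[Canvas] = Canvas + merge(L[Scrollable], L[Label], [Scrollable Label])
  take Scrollable:  [Scrollable Focusable Widget Frame Dialog Panel TextBox Container object] + [Label Clickable Focusable Widget Frame Dialog Panel TextBox Container object] + [Scrollable Label]
  take Label:  [Focusable Widget Frame Dialog Panel TextBox Container object] + [Label Clickable Focusable Widget Frame Dialog Panel TextBox Container object] + [Label]
  take Clickable:  [Focusable Widget Frame Dialog Panel TextBox Container object] + [Clickable Focusable Widget Frame Dialog Panel TextBox Container object]
  take Focusable:  [Focusable Widget Frame Dialog Panel TextBox Container object] + [Focusable Widget Frame Dialog Panel TextBox Container object]
  take Widget:  [Widget Frame Dialog Panel TextBox Container object] + [Widget Frame Dialog Panel TextBox Container object]
  take Frame:  [Frame Dialog Panel TextBox Container object] + [Frame Dialog Panel TextBox Container object]
  take Dialog:  [Dialog Panel TextBox Container object] + [Dialog Panel TextBox Container object]
  take Panel:  [Panel TextBox Container object] + [Panel TextBox Container object]
  take TextBox:  [TextBox Container object] + [TextBox Container object]
  take Container:  [Container object] + [Container object]
  take object:  [object] + [object]

Canvas, Scrollable, Label, Clickable, Focusable, Widget, Frame, Dialog, Panel, TextBox, Container, object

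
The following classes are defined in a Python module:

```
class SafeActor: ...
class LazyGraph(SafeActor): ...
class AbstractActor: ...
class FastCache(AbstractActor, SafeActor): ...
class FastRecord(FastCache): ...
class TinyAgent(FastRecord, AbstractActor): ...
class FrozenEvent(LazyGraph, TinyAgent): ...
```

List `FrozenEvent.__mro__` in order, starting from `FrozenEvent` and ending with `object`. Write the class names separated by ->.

L[FrozenEvent] = FrozenEvent + merge(L[LazyGraph], L[TinyAgent], [LazyGraph TinyAgent])
  take LazyGraph:  [LazyGraph SafeActor object] + [TinyAgent FastRecord FastCache AbstractActor SafeActor object] + [LazyGraph TinyAgent]
  take TinyAgent:  [SafeActor object] + [TinyAgent FastRecord FastCache AbstractActor SafeActor object] + [TinyAgent]
  take FastRecord:  [SafeActor object] + [FastRecord FastCache AbstractActor SafeActor object]
  take FastCache:  [SafeActor object] + [FastCache AbstractActor SafeActor object]
  take AbstractActor:  [SafeActor object] + [AbstractActor SafeActor object]
  take SafeActor:  [SafeActor object] + [SafeActor object]
  take object:  [object] + [object]

FrozenEvent -> LazyGraph -> TinyAgent -> FastRecord -> FastCache -> AbstractActor -> SafeActor -> object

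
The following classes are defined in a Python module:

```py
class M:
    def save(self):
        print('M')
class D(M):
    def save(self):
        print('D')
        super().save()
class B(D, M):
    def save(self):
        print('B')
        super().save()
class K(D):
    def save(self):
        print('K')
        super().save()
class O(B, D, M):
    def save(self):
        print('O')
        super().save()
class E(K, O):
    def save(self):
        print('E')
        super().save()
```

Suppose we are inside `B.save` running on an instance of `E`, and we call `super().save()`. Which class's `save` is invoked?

D

L[E] = E + merge(L[K], L[O], [K O])
  take K:  [K D M object] + [O B D M object] + [K O]
  take O:  [D M object] + [O B D M object] + [O]
  take B:  [D M object] + [B D M object]
  take D:  [D M object] + [D M object]
  take M:  [M object] + [M object]
  take object:  [object] + [object]
MRO: E K O B D M object
super() in B.save on a E instance goes to the class after B in E's MRO: D.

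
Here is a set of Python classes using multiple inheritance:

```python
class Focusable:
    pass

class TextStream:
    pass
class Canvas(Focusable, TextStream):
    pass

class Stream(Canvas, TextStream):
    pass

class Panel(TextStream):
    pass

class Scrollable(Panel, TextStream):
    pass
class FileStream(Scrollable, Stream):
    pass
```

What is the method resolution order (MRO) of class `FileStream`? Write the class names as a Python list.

[FileStream, Scrollable, Panel, Stream, Canvas, Focusable, TextStream, object]

L[FileStream] = FileStream + merge(L[Scrollable], L[Stream], [Scrollable Stream])
  take Scrollable:  [Scrollable Panel TextStream object] + [Stream Canvas Focusable TextStream object] + [Scrollable Stream]
  take Panel:  [Panel TextStream object] + [Stream Canvas Focusable TextStream object] + [Stream]
  take Stream:  [TextStream object] + [Stream Canvas Focusable TextStream object] + [Stream]
  take Canvas:  [TextStream object] + [Canvas Focusable TextStream object]
  take Focusable:  [TextStream object] + [Focusable TextStream object]
  take TextStream:  [TextStream object] + [TextStream object]
  take object:  [object] + [object]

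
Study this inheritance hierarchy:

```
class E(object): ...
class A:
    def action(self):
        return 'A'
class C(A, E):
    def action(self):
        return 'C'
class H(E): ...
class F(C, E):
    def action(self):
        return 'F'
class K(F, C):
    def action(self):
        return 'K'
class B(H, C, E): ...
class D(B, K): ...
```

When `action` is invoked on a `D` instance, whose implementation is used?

L[D] = D + merge(L[B], L[K], [B K])
  take B:  [B H C A E object] + [K F C A E object] + [B K]
  take H:  [H C A E object] + [K F C A E object] + [K]
  take K:  [C A E object] + [K F C A E object] + [K]
  take F:  [C A E object] + [F C A E object]
  take C:  [C A E object] + [C A E object]
  take A:  [A E object] + [A E object]
  take E:  [E object] + [E object]
  take object:  [object] + [object]
MRO: D B H K F C A E object
action is defined in: A, C, F, K. First along the MRO is K.

K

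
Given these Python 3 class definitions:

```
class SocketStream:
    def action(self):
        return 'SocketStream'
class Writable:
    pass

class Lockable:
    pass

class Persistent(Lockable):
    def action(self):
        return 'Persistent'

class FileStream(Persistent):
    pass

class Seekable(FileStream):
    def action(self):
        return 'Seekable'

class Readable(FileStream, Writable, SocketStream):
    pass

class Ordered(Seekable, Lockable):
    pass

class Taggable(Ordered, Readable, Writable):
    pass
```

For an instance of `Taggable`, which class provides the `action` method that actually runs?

L[Taggable] = Taggable + merge(L[Ordered], L[Readable], L[Writable], [Ordered Readable Writable])
  take Ordered:  [Ordered Seekable FileStream Persistent Lockable object] + [Readable FileStream Persistent Lockable Writable SocketStream object] + [Writable object] + [Ordered Readable Writable]
  take Seekable:  [Seekable FileStream Persistent Lockable object] + [Readable FileStream Persistent Lockable Writable SocketStream object] + [Writable object] + [Readable Writable]
  take Readable:  [FileStream Persistent Lockable object] + [Readable FileStream Persistent Lockable Writable SocketStream object] + [Writable object] + [Readable Writable]
  take FileStream:  [FileStream Persistent Lockable object] + [FileStream Persistent Lockable Writable SocketStream object] + [Writable object] + [Writable]
  take Persistent:  [Persistent Lockable object] + [Persistent Lockable Writable SocketStream object] + [Writable object] + [Writable]
  take Lockable:  [Lockable object] + [Lockable Writable SocketStream object] + [Writable object] + [Writable]
  take Writable:  [object] + [Writable SocketStream object] + [Writable object] + [Writable]
  take SocketStream:  [object] + [SocketStream object] + [object]
  take object:  [object] + [object] + [object]
MRO: Taggable Ordered Seekable Readable FileStream Persistent Lockable Writable SocketStream object
action is defined in: Persistent, Seekable, SocketStream. First along the MRO is Seekable.

Seekable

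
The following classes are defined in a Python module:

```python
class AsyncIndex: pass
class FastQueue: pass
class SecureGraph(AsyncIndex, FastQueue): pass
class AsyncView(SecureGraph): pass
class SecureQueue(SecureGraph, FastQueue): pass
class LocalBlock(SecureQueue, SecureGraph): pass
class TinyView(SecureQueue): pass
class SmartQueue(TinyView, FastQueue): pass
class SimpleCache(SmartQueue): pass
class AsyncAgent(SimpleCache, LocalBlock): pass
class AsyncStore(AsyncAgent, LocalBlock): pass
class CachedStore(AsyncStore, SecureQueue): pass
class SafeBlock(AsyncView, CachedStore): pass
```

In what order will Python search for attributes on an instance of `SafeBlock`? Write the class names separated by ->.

SafeBlock -> AsyncView -> CachedStore -> AsyncStore -> AsyncAgent -> SimpleCache -> SmartQueue -> TinyView -> LocalBlock -> SecureQueue -> SecureGraph -> AsyncIndex -> FastQueue -> object

L[SafeBlock] = SafeBlock + merge(L[AsyncView], L[CachedStore], [AsyncView CachedStore])
  take AsyncView:  [AsyncView SecureGraph AsyncIndex FastQueue object] + [CachedStore AsyncStore AsyncAgent SimpleCache SmartQueue TinyView LocalBlock SecureQueue SecureGraph AsyncIndex FastQueue object] + [AsyncView CachedStore]
  take CachedStore:  [SecureGraph AsyncIndex FastQueue object] + [CachedStore AsyncStore AsyncAgent SimpleCache SmartQueue TinyView LocalBlock SecureQueue SecureGraph AsyncIndex FastQueue object] + [CachedStore]
  take AsyncStore:  [SecureGraph AsyncIndex FastQueue object] + [AsyncStore AsyncAgent SimpleCache SmartQueue TinyView LocalBlock SecureQueue SecureGraph AsyncIndex FastQueue object]
  take AsyncAgent:  [SecureGraph AsyncIndex FastQueue object] + [AsyncAgent SimpleCache SmartQueue TinyView LocalBlock SecureQueue SecureGraph AsyncIndex FastQueue object]
  take SimpleCache:  [SecureGraph AsyncIndex FastQueue object] + [SimpleCache SmartQueue TinyView LocalBlock SecureQueue SecureGraph AsyncIndex FastQueue object]
  take SmartQueue:  [SecureGraph AsyncIndex FastQueue object] + [SmartQueue TinyView LocalBlock SecureQueue SecureGraph AsyncIndex FastQueue object]
  take TinyView:  [SecureGraph AsyncIndex FastQueue object] + [TinyView LocalBlock SecureQueue SecureGraph AsyncIndex FastQueue object]
  take LocalBlock:  [SecureGraph AsyncIndex FastQueue object] + [LocalBlock SecureQueue SecureGraph AsyncIndex FastQueue object]
  take SecureQueue:  [SecureGraph AsyncIndex FastQueue object] + [SecureQueue SecureGraph AsyncIndex FastQueue object]
  take SecureGraph:  [SecureGraph AsyncIndex FastQueue object] + [SecureGraph AsyncIndex FastQueue object]
  take AsyncIndex:  [AsyncIndex FastQueue object] + [AsyncIndex FastQueue object]
  take FastQueue:  [FastQueue object] + [FastQueue object]
  take object:  [object] + [object]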